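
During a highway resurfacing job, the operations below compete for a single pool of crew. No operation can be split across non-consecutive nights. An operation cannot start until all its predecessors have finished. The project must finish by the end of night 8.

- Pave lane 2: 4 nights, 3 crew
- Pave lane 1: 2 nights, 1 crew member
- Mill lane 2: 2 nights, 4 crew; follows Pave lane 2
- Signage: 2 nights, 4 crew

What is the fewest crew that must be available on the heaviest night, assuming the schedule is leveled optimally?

Early-start (Pave lane 2@1, Pave lane 1@1, Mill lane 2@5, Signage@1) gives peak 8: n1:8  n2:8  n3:3  n4:3  n5:4  n6:4  n7:0  n8:0.
Shift Signage→7.
Schedule Pave lane 2@1, Pave lane 1@1, Mill lane 2@5, Signage@7: n1:4  n2:4  n3:3  n4:3  n5:4  n6:4  n7:4  n8:4 — peak 4.
Total crew member-nights = 30 over 8 nights ⇒ peak ≥ ⌈30/8⌉ = 4, so 4 is optimal.

4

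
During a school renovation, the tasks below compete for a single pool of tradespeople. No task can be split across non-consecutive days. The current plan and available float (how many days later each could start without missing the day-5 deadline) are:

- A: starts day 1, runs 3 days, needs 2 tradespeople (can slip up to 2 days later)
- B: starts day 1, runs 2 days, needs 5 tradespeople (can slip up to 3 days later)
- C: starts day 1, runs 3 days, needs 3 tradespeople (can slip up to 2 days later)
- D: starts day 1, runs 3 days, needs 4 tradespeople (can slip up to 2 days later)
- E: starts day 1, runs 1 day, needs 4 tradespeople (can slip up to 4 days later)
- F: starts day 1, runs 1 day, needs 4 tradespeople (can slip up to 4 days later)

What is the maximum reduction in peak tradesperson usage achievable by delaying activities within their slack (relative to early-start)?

Early-start peak: d1:22  d2:14  d3:9  d4:0  d5:0 ⇒ 22.
Leveled (A@1, B@4, C@1, D@1, E@4, F@5): d1:9  d2:9  d3:9  d4:9  d5:9 ⇒ 9.
Reduction 22 − 9 = 13.

13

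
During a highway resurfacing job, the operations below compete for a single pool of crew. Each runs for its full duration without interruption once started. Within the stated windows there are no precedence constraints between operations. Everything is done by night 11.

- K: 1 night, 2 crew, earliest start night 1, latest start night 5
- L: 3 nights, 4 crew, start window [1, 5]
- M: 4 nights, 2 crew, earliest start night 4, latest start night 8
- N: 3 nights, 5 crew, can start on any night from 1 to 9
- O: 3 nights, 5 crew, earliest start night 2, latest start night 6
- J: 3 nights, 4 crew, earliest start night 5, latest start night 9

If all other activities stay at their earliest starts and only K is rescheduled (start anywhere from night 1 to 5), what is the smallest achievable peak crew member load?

K@1: n1:11  n2:14  n3:14  n4:7  n5:6  n6:6  n7:6  n8:0  n9:0  n10:0  n11:0 → peak 14
K@2: n1:9  n2:16  n3:14  n4:7  n5:6  n6:6  n7:6  n8:0  n9:0  n10:0  n11:0 → peak 16
K@3: n1:9  n2:14  n3:16  n4:7  n5:6  n6:6  n7:6  n8:0  n9:0  n10:0  n11:0 → peak 16
K@4: n1:9  n2:14  n3:14  n4:9  n5:6  n6:6  n7:6  n8:0  n9:0  n10:0  n11:0 → peak 14
K@5: n1:9  n2:14  n3:14  n4:7  n5:8  n6:6  n7:6  n8:0  n9:0  n10:0  n11:0 → peak 14
Best is K@1, peak 14.

14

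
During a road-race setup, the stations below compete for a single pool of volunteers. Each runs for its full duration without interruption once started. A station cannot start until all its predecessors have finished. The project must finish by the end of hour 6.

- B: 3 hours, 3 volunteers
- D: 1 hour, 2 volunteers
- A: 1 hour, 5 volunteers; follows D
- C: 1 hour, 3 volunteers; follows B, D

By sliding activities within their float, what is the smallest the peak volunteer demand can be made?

5

Early-start (B@1, D@1, A@2, C@4) gives peak 8: h1:5  h2:8  h3:3  h4:3  h5:0  h6:0.
Shift A→4, C→5.
Schedule B@1, D@1, A@4, C@5: h1:5  h2:3  h3:3  h4:5  h5:3  h6:0 — peak 5.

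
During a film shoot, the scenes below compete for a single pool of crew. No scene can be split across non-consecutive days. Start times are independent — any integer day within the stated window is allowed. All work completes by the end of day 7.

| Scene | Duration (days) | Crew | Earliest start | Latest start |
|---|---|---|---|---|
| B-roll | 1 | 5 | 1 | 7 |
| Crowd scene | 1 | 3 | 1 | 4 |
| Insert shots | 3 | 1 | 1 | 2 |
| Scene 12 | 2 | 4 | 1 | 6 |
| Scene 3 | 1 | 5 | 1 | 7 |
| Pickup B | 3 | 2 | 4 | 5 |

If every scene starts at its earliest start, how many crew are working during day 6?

2

At early start, day 6 has: Pickup B.
Demand: 2 = 2.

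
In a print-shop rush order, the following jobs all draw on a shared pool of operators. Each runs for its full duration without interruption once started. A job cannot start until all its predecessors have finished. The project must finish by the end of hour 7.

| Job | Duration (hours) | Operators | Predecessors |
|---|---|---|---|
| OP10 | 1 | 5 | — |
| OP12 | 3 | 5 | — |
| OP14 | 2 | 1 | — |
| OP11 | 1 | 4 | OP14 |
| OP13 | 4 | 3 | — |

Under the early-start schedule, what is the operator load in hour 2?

9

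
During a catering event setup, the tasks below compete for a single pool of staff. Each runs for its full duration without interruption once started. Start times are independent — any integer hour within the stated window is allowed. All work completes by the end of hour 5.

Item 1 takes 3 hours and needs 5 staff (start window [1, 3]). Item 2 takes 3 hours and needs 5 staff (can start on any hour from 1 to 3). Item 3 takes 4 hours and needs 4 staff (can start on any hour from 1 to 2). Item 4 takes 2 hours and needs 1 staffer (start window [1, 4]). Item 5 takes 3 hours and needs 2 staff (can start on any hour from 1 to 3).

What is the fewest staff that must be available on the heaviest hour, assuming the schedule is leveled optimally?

Early-start (Item 1@1, Item 2@1, Item 3@1, Item 4@1, Item 5@1) gives peak 17: h1:17  h2:17  h3:16  h4:4  h5:0.
Shift Item 5→3.
Schedule Item 1@1, Item 2@1, Item 3@1, Item 4@1, Item 5@3: h1:15  h2:15  h3:16  h4:6  h5:2 — peak 16.

16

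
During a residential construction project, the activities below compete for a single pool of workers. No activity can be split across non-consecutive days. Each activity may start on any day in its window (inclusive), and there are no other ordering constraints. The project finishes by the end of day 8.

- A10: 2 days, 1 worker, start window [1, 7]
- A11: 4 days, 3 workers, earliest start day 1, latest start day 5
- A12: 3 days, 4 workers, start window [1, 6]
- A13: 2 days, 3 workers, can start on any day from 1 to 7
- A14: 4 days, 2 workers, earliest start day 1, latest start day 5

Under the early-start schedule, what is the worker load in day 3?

At early start, day 3 has: A11, A12, A14.
Demand: 3 + 4 + 2 = 9.

9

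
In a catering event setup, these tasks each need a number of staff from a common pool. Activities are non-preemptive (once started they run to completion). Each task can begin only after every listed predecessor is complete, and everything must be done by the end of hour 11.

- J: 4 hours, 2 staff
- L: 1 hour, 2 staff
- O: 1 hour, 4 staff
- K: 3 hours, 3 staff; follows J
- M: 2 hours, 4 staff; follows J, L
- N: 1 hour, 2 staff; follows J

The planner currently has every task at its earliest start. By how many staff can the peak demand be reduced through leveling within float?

Early-start peak: h1:8  h2:2  h3:2  h4:2  h5:9  h6:7  h7:3  h8:0  h9:0  h10:0  h11:0 ⇒ 9.
Leveled (J@1, L@1, O@5, K@6, M@9, N@11): h1:4  h2:2  h3:2  h4:2  h5:4  h6:3  h7:3  h8:3  h9:4  h10:4  h11:2 ⇒ 4.
Reduction 9 − 4 = 5.

5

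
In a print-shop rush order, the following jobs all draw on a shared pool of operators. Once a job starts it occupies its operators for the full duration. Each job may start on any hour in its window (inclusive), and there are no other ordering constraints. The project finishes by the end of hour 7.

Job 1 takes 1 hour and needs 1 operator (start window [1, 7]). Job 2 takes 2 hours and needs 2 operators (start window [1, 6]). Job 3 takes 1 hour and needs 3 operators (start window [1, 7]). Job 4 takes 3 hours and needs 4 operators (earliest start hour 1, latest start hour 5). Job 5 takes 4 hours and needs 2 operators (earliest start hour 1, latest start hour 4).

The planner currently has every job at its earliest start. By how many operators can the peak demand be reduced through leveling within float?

7

Early-start peak: h1:12  h2:8  h3:6  h4:2  h5:0  h6:0  h7:0 ⇒ 12.
Leveled (Job 1@1, Job 2@1, Job 3@3, Job 4@5, Job 5@1): h1:5  h2:4  h3:5  h4:2  h5:4  h6:4  h7:4 ⇒ 5.
Reduction 12 − 5 = 7.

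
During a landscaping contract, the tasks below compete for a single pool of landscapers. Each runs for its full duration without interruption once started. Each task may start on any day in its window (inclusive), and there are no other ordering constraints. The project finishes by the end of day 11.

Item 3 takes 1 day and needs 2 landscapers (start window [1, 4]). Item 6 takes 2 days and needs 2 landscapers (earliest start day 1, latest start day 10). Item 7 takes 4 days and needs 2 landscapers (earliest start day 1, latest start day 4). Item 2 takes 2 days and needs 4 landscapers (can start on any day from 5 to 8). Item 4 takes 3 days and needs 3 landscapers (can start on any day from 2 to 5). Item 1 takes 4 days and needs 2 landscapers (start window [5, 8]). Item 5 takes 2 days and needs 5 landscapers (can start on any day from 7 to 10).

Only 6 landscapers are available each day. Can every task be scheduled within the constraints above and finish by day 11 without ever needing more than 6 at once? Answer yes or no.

yes

Schedule Item 3@1, Item 6@1, Item 7@1, Item 2@6, Item 4@3, Item 1@5, Item 5@9: d1:6  d2:4  d3:5  d4:5  d5:5  d6:6  d7:6  d8:2  d9:5  d10:5  d11:0 — peak 6 ≤ 6.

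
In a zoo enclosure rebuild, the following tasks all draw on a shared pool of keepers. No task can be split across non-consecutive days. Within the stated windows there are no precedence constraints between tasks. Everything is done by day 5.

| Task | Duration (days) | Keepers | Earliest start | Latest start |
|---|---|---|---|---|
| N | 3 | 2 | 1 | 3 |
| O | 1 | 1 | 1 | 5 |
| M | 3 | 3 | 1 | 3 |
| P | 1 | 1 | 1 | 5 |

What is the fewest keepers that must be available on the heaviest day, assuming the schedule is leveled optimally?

5

Early-start (N@1, O@1, M@1, P@1) gives peak 7: d1:7  d2:5  d3:5  d4:0  d5:0.
Shift M→2.
Schedule N@1, O@1, M@2, P@1: d1:4  d2:5  d3:5  d4:3  d5:0 — peak 5.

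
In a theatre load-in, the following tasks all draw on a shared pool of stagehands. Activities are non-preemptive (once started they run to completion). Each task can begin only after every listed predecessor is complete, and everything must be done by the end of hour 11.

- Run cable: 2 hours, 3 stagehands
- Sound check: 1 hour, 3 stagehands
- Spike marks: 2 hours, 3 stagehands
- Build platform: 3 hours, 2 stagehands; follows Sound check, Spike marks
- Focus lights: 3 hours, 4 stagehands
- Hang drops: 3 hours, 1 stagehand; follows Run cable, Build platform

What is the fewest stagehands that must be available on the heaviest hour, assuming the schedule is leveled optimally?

Early-start (Run cable@1, Sound check@1, Spike marks@1, Build platform@3, Focus lights@1, Hang drops@6) gives peak 13: h1:13  h2:10  h3:6  h4:2  h5:2  h6:1  h7:1  h8:1  h9:0  h10:0  h11:0.
Shift Sound check→3, Spike marks→4, Build platform→6, Focus lights→9, Hang drops→9.
Schedule Run cable@1, Sound check@3, Spike marks@4, Build platform@6, Focus lights@9, Hang drops@9: h1:3  h2:3  h3:3  h4:3  h5:3  h6:2  h7:2  h8:2  h9:5  h10:5  h11:5 — peak 5.

5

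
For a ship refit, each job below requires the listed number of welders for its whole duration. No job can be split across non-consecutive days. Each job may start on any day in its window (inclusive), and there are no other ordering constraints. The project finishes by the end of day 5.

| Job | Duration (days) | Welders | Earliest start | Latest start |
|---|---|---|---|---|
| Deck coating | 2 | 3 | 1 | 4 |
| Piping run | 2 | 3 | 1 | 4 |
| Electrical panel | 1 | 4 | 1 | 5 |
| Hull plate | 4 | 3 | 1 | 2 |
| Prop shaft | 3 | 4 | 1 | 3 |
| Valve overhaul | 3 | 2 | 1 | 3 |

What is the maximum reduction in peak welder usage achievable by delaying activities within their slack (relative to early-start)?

9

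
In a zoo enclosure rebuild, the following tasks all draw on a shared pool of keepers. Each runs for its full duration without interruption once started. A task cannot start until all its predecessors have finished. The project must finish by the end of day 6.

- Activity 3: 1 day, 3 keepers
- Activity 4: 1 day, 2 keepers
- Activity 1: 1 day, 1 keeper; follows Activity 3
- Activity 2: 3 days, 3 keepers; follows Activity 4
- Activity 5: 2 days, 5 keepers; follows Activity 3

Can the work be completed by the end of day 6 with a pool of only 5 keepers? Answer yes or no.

Schedule Activity 3@1, Activity 4@1, Activity 1@2, Activity 2@2, Activity 5@5: d1:5  d2:4  d3:3  d4:3  d5:5  d6:5 — peak 5 ≤ 5.

yes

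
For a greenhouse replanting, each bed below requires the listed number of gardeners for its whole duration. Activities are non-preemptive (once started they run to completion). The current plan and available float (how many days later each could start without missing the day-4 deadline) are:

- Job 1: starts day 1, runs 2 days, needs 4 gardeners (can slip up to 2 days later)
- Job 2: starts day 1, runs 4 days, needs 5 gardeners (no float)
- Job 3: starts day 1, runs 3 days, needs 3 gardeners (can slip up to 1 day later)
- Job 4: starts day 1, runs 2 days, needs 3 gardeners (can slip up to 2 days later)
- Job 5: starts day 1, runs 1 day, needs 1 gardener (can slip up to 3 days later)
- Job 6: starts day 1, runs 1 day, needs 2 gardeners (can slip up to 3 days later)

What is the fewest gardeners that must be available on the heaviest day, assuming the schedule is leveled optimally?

12

Early-start (Job 1@1, Job 2@1, Job 3@1, Job 4@1, Job 5@1, Job 6@1) gives peak 18: d1:18  d2:15  d3:8  d4:5.
Shift Job 4→3, Job 5→3, Job 6→4.
Schedule Job 1@1, Job 2@1, Job 3@1, Job 4@3, Job 5@3, Job 6@4: d1:12  d2:12  d3:12  d4:10 — peak 12.
Total gardener-days = 46 over 4 days ⇒ peak ≥ ⌈46/4⌉ = 12, so 12 is optimal.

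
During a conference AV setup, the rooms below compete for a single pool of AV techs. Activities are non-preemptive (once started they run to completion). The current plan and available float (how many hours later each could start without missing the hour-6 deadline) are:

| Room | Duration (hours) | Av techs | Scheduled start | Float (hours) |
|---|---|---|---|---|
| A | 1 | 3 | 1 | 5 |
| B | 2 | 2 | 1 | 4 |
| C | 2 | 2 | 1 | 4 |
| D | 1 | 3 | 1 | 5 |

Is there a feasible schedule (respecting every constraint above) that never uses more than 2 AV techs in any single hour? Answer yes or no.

no

Total AV tech-hours = 14; over 6 hours the average is 14/6 > 2, so some hour must exceed 2.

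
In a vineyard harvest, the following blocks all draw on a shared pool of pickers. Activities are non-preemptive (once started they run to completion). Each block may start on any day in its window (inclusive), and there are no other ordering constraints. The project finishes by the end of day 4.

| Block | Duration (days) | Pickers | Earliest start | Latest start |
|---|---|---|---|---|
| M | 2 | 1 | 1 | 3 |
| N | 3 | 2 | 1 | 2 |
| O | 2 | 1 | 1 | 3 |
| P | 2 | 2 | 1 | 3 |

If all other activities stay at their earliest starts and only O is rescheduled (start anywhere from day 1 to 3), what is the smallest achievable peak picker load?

5

O@1: d1:6  d2:6  d3:2  d4:0 → peak 6
O@2: d1:5  d2:6  d3:3  d4:0 → peak 6
O@3: d1:5  d2:5  d3:3  d4:1 → peak 5
Best is O@3, peak 5.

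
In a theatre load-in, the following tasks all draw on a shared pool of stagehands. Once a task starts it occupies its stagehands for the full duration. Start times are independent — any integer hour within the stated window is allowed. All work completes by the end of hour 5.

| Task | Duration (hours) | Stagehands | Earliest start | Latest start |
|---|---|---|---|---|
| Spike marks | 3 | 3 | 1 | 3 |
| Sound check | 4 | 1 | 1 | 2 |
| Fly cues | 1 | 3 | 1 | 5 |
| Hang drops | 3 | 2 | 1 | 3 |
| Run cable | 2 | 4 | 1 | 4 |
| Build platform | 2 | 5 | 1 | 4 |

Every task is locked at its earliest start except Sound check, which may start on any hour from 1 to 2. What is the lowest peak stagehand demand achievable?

Sound check@1: h1:18  h2:15  h3:6  h4:1  h5:0 → peak 18
Sound check@2: h1:17  h2:15  h3:6  h4:1  h5:1 → peak 17
Best is Sound check@2, peak 17.

17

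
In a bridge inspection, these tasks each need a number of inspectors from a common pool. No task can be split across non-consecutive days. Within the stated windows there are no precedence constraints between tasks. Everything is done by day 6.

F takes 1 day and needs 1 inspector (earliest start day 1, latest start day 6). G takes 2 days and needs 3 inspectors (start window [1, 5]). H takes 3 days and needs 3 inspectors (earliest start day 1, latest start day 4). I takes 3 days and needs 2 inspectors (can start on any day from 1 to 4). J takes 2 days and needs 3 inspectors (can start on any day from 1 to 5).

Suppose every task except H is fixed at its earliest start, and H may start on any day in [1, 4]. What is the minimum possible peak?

9

H@1: d1:12  d2:11  d3:5  d4:0  d5:0  d6:0 → peak 12
H@2: d1:9  d2:11  d3:5  d4:3  d5:0  d6:0 → peak 11
H@3: d1:9  d2:8  d3:5  d4:3  d5:3  d6:0 → peak 9
H@4: d1:9  d2:8  d3:2  d4:3  d5:3  d6:3 → peak 9
Best is H@3, peak 9.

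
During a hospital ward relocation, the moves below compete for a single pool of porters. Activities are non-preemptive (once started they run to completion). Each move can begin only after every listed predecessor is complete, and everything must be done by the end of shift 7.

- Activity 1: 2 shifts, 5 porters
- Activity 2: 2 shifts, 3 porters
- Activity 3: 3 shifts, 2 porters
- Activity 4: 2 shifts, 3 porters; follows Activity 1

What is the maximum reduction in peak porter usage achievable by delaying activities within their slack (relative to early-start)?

5

Early-start peak: s1:10  s2:10  s3:5  s4:3  s5:0  s6:0  s7:0 ⇒ 10.
Leveled (Activity 1@1, Activity 2@3, Activity 3@3, Activity 4@5): s1:5  s2:5  s3:5  s4:5  s5:5  s6:3  s7:0 ⇒ 5.
Reduction 10 − 5 = 5.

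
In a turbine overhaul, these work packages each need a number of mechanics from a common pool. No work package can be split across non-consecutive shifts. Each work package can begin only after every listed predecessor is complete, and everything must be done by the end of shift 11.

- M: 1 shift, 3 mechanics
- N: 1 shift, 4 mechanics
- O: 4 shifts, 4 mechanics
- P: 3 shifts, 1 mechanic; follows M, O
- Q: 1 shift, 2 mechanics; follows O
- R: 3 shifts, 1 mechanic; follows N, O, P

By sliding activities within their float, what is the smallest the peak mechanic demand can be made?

Early-start (M@1, N@1, O@1, P@5, Q@5, R@8) gives peak 11: s1:11  s2:4  s3:4  s4:4  s5:3  s6:1  s7:1  s8:1  s9:1  s10:1  s11:0.
Shift N→6, O→2, P→6, Q→7, R→9.
Schedule M@1, N@6, O@2, P@6, Q@7, R@9: s1:3  s2:4  s3:4  s4:4  s5:4  s6:5  s7:3  s8:1  s9:1  s10:1  s11:1 — peak 5.

5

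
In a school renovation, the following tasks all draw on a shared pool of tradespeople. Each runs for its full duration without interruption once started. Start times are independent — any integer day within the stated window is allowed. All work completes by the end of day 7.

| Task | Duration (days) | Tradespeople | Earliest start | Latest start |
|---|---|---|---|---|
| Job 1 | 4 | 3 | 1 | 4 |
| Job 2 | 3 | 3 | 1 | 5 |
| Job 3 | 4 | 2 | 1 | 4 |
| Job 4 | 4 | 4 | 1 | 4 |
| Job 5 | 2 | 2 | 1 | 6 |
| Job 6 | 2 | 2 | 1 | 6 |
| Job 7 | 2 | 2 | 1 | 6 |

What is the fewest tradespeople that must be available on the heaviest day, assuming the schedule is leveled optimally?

Early-start (Job 1@1, Job 2@1, Job 3@1, Job 4@1, Job 5@1, Job 6@1, Job 7@1) gives peak 18: d1:18  d2:18  d3:12  d4:9  d5:0  d6:0  d7:0.
Shift Job 2→5, Job 5→5, Job 6→5, Job 7→5.
Schedule Job 1@1, Job 2@5, Job 3@1, Job 4@1, Job 5@5, Job 6@5, Job 7@5: d1:9  d2:9  d3:9  d4:9  d5:9  d6:9  d7:3 — peak 9.
Total tradesperson-days = 57 over 7 days ⇒ peak ≥ ⌈57/7⌉ = 9, so 9 is optimal.

9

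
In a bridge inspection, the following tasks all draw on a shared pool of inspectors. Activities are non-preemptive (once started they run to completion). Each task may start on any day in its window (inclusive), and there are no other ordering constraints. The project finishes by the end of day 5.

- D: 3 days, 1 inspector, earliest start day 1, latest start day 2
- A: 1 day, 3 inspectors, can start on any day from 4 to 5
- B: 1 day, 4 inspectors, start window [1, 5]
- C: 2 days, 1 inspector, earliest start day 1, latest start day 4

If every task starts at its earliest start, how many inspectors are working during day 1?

At early start, day 1 has: D, B, C.
Demand: 1 + 4 + 1 = 6.

6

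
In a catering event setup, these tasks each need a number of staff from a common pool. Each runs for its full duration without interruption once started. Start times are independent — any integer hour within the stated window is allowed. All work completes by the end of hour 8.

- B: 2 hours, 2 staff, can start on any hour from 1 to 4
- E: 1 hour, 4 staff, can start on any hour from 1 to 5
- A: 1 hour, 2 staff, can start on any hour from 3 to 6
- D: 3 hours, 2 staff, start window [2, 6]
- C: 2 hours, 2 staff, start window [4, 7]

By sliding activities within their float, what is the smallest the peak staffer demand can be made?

Early-start (B@1, E@1, A@3, D@2, C@4) gives peak 6: h1:6  h2:4  h3:4  h4:4  h5:2  h6:0  h7:0  h8:0.
Shift E→3, A→4, D→4, C→5.
Schedule B@1, E@3, A@4, D@4, C@5: h1:2  h2:2  h3:4  h4:4  h5:4  h6:4  h7:0  h8:0 — peak 4.

4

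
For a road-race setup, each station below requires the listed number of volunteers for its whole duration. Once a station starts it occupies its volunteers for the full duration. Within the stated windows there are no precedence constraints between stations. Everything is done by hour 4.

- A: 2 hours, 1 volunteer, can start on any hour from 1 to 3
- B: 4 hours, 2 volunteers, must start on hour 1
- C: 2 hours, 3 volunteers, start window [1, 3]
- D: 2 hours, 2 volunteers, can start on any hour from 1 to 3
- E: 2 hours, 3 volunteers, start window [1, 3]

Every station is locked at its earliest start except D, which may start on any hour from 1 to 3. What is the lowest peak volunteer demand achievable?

D@1: h1:11  h2:11  h3:2  h4:2 → peak 11
D@2: h1:9  h2:11  h3:4  h4:2 → peak 11
D@3: h1:9  h2:9  h3:4  h4:4 → peak 9
Best is D@3, peak 9.

9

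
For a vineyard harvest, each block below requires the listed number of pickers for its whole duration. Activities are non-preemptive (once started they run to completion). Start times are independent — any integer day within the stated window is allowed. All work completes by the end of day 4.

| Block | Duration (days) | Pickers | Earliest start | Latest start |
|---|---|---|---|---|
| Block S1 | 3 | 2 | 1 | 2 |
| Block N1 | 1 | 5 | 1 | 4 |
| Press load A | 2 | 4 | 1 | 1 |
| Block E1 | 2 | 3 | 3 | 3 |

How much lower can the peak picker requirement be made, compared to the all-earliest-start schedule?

3

Early-start peak: d1:11  d2:6  d3:5  d4:3 ⇒ 11.
Leveled (Block S1@1, Block N1@4, Press load A@1, Block E1@3): d1:6  d2:6  d3:5  d4:8 ⇒ 8.
Reduction 11 − 8 = 3.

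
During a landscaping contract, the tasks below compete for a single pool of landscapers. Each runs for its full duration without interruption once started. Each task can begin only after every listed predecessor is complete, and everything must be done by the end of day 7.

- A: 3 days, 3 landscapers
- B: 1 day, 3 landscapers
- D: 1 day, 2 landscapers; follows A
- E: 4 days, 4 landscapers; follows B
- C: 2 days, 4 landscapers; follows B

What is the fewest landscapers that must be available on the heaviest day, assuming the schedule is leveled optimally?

7

Early-start (A@1, B@1, D@4, E@2, C@2) gives peak 11: d1:6  d2:11  d3:11  d4:6  d5:4  d6:0  d7:0.
Shift C→6.
Schedule A@1, B@1, D@4, E@2, C@6: d1:6  d2:7  d3:7  d4:6  d5:4  d6:4  d7:4 — peak 7.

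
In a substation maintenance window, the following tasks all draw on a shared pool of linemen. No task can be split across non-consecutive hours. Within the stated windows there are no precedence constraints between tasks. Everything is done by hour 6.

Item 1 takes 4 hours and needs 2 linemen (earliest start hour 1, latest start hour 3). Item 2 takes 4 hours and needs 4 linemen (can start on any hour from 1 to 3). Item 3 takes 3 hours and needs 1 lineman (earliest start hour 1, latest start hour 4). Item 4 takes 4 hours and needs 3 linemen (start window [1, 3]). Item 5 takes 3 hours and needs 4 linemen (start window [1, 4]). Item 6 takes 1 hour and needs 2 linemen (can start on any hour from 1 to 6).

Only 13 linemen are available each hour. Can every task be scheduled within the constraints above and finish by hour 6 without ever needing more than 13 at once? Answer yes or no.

yes

Schedule Item 1@1, Item 2@1, Item 3@1, Item 4@1, Item 5@4, Item 6@1: h1:12  h2:10  h3:10  h4:13  h5:4  h6:4 — peak 13 ≤ 13.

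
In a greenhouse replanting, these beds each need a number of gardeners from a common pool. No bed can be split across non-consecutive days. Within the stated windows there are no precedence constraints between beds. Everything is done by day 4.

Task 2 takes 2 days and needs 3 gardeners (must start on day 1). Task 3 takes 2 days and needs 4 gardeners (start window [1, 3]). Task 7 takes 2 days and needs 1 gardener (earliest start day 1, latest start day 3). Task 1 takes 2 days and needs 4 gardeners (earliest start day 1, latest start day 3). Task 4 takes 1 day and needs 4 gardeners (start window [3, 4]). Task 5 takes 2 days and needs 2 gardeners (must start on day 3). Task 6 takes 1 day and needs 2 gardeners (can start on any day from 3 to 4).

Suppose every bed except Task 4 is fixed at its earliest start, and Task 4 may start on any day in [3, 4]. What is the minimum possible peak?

Task 4@3: d1:12  d2:12  d3:8  d4:2 → peak 12
Task 4@4: d1:12  d2:12  d3:4  d4:6 → peak 12
Best is Task 4@3, peak 12.

12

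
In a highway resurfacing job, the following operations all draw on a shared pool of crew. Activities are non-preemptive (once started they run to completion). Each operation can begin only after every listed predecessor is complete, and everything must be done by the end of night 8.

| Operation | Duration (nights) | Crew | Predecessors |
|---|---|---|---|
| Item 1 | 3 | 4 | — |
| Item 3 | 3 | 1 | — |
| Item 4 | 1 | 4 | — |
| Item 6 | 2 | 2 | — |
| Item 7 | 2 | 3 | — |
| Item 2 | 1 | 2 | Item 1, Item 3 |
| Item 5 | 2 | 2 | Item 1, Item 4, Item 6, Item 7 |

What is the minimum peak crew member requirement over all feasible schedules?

5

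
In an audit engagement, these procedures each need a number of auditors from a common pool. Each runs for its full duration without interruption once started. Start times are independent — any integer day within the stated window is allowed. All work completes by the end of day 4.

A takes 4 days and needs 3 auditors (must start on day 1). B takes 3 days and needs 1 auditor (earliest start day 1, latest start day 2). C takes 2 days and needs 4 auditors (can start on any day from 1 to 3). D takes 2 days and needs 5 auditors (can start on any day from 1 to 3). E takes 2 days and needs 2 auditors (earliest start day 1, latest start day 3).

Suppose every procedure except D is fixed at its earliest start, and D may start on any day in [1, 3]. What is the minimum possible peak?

D@1: d1:15  d2:15  d3:4  d4:3 → peak 15
D@2: d1:10  d2:15  d3:9  d4:3 → peak 15
D@3: d1:10  d2:10  d3:9  d4:8 → peak 10
Best is D@3, peak 10.

10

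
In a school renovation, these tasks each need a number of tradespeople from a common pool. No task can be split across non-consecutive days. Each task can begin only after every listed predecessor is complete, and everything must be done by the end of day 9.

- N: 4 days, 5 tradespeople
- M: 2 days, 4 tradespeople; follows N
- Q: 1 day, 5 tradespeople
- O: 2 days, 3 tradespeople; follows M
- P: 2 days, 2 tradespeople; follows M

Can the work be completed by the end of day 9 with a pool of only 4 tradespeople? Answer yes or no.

no

Total tradesperson-days = 43; over 9 days the average is 43/9 > 4, so some day must exceed 4.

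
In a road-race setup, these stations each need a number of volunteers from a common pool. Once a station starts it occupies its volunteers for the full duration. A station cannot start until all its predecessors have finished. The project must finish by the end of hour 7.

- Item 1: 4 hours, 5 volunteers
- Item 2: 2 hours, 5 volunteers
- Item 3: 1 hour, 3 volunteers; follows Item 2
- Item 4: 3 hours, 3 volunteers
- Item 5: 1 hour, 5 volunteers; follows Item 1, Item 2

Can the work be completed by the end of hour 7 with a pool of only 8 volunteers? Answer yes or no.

Schedule Item 1@1, Item 2@5, Item 3@7, Item 4@1, Item 5@7: h1:8  h2:8  h3:8  h4:5  h5:5  h6:5  h7:8 — peak 8 ≤ 8.

yes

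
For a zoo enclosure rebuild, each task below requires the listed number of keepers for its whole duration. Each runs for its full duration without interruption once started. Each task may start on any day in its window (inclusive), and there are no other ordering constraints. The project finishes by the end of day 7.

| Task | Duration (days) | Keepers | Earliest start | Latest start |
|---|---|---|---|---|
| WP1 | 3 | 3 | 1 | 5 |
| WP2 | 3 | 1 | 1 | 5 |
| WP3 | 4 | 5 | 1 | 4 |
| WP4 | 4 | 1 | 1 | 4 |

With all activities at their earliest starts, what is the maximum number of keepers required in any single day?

Early-start schedule: WP1@1, WP2@1, WP3@1, WP4@1.
Load per day: day 1: 10, day 2: 10, day 3: 10, day 4: 6, day 5: 0, day 6: 0, day 7: 0.
Peak is 10.

10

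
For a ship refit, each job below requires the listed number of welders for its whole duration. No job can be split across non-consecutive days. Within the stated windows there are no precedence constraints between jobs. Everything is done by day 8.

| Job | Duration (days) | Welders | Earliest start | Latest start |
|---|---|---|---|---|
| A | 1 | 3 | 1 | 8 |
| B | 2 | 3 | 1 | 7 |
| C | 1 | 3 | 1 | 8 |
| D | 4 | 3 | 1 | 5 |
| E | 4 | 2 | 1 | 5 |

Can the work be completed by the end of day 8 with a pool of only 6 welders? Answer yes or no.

yes

Schedule A@1, B@2, C@4, D@5, E@1: d1:5  d2:5  d3:5  d4:5  d5:3  d6:3  d7:3  d8:3 — peak 5 ≤ 6.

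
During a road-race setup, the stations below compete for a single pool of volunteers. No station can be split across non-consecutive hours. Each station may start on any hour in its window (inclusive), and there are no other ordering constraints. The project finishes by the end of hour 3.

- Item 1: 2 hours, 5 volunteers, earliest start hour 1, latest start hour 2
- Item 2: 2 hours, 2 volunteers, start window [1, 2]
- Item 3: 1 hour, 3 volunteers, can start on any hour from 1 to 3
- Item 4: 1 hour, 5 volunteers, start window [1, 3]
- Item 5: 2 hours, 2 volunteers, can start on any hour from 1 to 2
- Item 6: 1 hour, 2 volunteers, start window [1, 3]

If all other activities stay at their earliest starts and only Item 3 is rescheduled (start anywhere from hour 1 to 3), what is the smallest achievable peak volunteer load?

16

Item 3@1: h1:19  h2:9  h3:0 → peak 19
Item 3@2: h1:16  h2:12  h3:0 → peak 16
Item 3@3: h1:16  h2:9  h3:3 → peak 16
Best is Item 3@2, peak 16.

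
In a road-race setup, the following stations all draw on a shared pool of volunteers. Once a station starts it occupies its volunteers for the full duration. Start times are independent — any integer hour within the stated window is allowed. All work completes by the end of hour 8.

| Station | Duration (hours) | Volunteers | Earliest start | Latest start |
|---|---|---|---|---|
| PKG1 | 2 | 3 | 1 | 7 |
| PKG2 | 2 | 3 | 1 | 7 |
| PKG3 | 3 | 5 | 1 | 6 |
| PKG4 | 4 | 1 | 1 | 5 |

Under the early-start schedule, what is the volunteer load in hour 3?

6

At early start, hour 3 has: PKG3, PKG4.
Demand: 5 + 1 = 6.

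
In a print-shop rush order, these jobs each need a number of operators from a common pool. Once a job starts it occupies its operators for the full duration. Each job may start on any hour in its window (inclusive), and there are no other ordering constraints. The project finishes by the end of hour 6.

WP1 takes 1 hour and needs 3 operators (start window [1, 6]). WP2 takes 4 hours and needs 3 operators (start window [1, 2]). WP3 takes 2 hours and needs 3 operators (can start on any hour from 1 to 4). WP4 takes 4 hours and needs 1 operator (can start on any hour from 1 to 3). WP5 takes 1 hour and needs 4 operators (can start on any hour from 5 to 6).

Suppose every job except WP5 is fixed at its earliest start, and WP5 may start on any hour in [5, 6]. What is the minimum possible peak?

WP5@5: h1:10  h2:7  h3:4  h4:4  h5:4  h6:0 → peak 10
WP5@6: h1:10  h2:7  h3:4  h4:4  h5:0  h6:4 → peak 10
Best is WP5@5, peak 10.

10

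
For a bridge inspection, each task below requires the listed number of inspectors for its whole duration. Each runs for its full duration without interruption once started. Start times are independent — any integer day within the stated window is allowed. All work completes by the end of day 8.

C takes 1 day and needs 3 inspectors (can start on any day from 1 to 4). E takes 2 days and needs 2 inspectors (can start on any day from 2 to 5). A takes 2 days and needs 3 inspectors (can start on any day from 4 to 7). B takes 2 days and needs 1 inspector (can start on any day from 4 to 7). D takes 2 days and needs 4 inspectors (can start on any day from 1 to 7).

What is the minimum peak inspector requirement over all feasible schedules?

Early-start (C@1, E@2, A@4, B@4, D@1) gives peak 7: d1:7  d2:6  d3:2  d4:4  d5:4  d6:0  d7:0  d8:0.
Shift D→6.
Schedule C@1, E@2, A@4, B@4, D@6: d1:3  d2:2  d3:2  d4:4  d5:4  d6:4  d7:4  d8:0 — peak 4.

4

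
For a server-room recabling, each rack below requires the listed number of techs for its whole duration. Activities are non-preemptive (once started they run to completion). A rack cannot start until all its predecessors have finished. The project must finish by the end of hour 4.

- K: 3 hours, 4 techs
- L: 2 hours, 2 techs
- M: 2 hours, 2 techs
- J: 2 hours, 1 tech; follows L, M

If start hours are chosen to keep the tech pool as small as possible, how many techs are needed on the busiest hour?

Schedule K@1, L@1, M@1, J@3: h1:8  h2:8  h3:5  h4:1 — peak 8.
No arrangement of the 2 feasible schedules does better.

8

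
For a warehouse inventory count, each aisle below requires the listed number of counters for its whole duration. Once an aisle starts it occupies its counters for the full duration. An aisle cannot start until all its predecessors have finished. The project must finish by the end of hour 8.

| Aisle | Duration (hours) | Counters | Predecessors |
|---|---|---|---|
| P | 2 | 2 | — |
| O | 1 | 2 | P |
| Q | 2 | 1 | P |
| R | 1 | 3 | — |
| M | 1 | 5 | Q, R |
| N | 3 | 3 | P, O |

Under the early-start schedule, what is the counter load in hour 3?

3

At early start, hour 3 has: O, Q.
Demand: 2 + 1 = 3.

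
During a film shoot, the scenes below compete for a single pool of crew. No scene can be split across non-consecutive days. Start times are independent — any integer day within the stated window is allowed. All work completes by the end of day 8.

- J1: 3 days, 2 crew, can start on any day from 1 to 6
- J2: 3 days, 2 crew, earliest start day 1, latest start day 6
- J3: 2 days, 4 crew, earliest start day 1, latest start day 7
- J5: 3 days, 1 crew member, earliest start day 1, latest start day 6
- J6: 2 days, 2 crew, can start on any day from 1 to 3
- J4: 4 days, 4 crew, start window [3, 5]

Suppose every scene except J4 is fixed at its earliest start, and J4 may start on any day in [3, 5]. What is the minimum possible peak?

11

J4@3: d1:11  d2:11  d3:9  d4:4  d5:4  d6:4  d7:0  d8:0 → peak 11
J4@4: d1:11  d2:11  d3:5  d4:4  d5:4  d6:4  d7:4  d8:0 → peak 11
J4@5: d1:11  d2:11  d3:5  d4:0  d5:4  d6:4  d7:4  d8:4 → peak 11
Best is J4@3, peak 11.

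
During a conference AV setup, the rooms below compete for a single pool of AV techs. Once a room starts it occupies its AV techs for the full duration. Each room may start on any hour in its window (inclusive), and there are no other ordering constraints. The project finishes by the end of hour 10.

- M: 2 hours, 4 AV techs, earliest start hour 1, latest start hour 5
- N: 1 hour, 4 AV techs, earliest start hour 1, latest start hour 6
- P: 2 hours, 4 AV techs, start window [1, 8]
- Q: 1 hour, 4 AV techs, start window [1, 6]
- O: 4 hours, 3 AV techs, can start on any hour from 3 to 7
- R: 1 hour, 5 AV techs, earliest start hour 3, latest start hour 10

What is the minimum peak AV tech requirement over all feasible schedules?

7

Early-start (M@1, N@1, P@1, Q@1, O@3, R@3) gives peak 16: h1:16  h2:8  h3:8  h4:3  h5:3  h6:3  h7:0  h8:0  h9:0  h10:0.
Shift N→3, P→4, Q→6, R→7.
Schedule M@1, N@3, P@4, Q@6, O@3, R@7: h1:4  h2:4  h3:7  h4:7  h5:7  h6:7  h7:5  h8:0  h9:0  h10:0 — peak 7.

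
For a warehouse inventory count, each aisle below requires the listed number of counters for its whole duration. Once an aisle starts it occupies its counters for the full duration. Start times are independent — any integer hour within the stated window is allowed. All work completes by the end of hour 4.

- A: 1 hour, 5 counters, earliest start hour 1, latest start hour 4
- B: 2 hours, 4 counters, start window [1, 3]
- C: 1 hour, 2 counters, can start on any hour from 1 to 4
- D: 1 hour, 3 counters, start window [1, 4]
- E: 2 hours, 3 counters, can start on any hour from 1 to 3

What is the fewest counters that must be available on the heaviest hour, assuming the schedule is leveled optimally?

Early-start (A@1, B@1, C@1, D@1, E@1) gives peak 17: h1:17  h2:7  h3:0  h4:0.
Shift B→2, D→2, E→3.
Schedule A@1, B@2, C@1, D@2, E@3: h1:7  h2:7  h3:7  h4:3 — peak 7.

7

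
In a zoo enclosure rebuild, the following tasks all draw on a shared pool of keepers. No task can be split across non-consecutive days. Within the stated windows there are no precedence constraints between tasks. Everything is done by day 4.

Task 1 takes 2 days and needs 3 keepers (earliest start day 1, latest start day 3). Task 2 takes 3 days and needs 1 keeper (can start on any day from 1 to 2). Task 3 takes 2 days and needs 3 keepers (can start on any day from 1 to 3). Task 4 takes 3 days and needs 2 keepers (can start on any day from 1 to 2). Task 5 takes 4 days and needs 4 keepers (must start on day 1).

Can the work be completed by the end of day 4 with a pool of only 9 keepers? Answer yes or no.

no

Total keeper-days = 37; over 4 days the average is 37/4 > 9, so some day must exceed 9.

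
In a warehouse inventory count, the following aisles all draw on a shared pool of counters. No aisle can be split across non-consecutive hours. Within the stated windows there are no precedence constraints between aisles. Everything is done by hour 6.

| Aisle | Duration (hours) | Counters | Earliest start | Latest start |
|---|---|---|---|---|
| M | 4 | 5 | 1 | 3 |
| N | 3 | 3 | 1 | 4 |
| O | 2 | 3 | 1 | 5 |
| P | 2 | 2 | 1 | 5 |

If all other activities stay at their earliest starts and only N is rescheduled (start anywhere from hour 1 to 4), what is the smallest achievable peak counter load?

N@1: h1:13  h2:13  h3:8  h4:5  h5:0  h6:0 → peak 13
N@2: h1:10  h2:13  h3:8  h4:8  h5:0  h6:0 → peak 13
N@3: h1:10  h2:10  h3:8  h4:8  h5:3  h6:0 → peak 10
N@4: h1:10  h2:10  h3:5  h4:8  h5:3  h6:3 → peak 10
Best is N@3, peak 10.

10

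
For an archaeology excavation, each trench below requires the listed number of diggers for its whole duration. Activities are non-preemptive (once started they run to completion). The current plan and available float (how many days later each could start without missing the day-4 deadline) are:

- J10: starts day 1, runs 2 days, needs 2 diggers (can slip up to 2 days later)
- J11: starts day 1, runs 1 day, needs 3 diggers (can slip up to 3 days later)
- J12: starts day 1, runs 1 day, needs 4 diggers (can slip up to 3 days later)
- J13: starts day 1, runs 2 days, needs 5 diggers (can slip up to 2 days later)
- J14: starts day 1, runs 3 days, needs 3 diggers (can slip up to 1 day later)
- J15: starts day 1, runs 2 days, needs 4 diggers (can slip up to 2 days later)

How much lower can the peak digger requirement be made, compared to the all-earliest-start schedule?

Early-start peak: d1:21  d2:14  d3:3  d4:0 ⇒ 21.
Leveled (J10@1, J11@3, J12@4, J13@1, J14@1, J15@3): d1:10  d2:10  d3:10  d4:8 ⇒ 10.
Reduction 21 − 10 = 11.

11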